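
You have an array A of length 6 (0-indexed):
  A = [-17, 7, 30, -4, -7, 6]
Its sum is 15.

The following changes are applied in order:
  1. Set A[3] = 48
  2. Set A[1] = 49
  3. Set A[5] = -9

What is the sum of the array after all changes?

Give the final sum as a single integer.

Answer: 94

Derivation:
Initial sum: 15
Change 1: A[3] -4 -> 48, delta = 52, sum = 67
Change 2: A[1] 7 -> 49, delta = 42, sum = 109
Change 3: A[5] 6 -> -9, delta = -15, sum = 94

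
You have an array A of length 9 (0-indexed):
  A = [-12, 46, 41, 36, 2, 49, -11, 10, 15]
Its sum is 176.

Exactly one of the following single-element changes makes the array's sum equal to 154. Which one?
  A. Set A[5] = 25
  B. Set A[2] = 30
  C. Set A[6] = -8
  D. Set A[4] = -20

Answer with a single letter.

Option A: A[5] 49->25, delta=-24, new_sum=176+(-24)=152
Option B: A[2] 41->30, delta=-11, new_sum=176+(-11)=165
Option C: A[6] -11->-8, delta=3, new_sum=176+(3)=179
Option D: A[4] 2->-20, delta=-22, new_sum=176+(-22)=154 <-- matches target

Answer: D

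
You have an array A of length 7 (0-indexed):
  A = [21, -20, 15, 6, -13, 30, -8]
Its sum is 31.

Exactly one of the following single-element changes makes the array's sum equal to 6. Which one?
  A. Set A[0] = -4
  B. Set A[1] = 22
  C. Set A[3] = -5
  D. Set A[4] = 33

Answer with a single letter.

Answer: A

Derivation:
Option A: A[0] 21->-4, delta=-25, new_sum=31+(-25)=6 <-- matches target
Option B: A[1] -20->22, delta=42, new_sum=31+(42)=73
Option C: A[3] 6->-5, delta=-11, new_sum=31+(-11)=20
Option D: A[4] -13->33, delta=46, new_sum=31+(46)=77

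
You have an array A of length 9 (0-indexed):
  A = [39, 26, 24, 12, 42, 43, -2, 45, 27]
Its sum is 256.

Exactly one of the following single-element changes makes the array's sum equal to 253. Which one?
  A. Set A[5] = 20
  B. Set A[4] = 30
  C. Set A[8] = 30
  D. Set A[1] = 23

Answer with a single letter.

Answer: D

Derivation:
Option A: A[5] 43->20, delta=-23, new_sum=256+(-23)=233
Option B: A[4] 42->30, delta=-12, new_sum=256+(-12)=244
Option C: A[8] 27->30, delta=3, new_sum=256+(3)=259
Option D: A[1] 26->23, delta=-3, new_sum=256+(-3)=253 <-- matches target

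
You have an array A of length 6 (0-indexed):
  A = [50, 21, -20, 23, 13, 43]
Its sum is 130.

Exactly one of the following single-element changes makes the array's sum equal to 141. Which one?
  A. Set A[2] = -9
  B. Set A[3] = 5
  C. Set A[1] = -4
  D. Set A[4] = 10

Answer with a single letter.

Answer: A

Derivation:
Option A: A[2] -20->-9, delta=11, new_sum=130+(11)=141 <-- matches target
Option B: A[3] 23->5, delta=-18, new_sum=130+(-18)=112
Option C: A[1] 21->-4, delta=-25, new_sum=130+(-25)=105
Option D: A[4] 13->10, delta=-3, new_sum=130+(-3)=127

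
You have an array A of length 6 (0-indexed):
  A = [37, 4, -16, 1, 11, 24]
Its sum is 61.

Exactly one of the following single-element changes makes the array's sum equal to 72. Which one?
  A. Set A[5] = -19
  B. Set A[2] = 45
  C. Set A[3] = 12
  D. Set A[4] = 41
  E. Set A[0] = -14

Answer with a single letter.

Option A: A[5] 24->-19, delta=-43, new_sum=61+(-43)=18
Option B: A[2] -16->45, delta=61, new_sum=61+(61)=122
Option C: A[3] 1->12, delta=11, new_sum=61+(11)=72 <-- matches target
Option D: A[4] 11->41, delta=30, new_sum=61+(30)=91
Option E: A[0] 37->-14, delta=-51, new_sum=61+(-51)=10

Answer: C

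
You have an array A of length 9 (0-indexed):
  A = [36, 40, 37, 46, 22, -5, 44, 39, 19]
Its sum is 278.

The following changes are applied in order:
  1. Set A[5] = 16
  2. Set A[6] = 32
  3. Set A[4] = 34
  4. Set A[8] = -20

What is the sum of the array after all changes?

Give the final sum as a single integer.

Initial sum: 278
Change 1: A[5] -5 -> 16, delta = 21, sum = 299
Change 2: A[6] 44 -> 32, delta = -12, sum = 287
Change 3: A[4] 22 -> 34, delta = 12, sum = 299
Change 4: A[8] 19 -> -20, delta = -39, sum = 260

Answer: 260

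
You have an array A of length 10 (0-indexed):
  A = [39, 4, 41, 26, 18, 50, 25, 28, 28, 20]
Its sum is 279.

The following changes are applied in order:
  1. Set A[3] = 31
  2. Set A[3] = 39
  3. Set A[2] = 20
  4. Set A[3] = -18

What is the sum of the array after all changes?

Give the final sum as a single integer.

Answer: 214

Derivation:
Initial sum: 279
Change 1: A[3] 26 -> 31, delta = 5, sum = 284
Change 2: A[3] 31 -> 39, delta = 8, sum = 292
Change 3: A[2] 41 -> 20, delta = -21, sum = 271
Change 4: A[3] 39 -> -18, delta = -57, sum = 214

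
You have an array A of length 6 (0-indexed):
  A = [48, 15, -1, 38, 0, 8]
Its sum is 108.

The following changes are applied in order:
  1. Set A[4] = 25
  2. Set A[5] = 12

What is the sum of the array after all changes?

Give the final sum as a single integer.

Initial sum: 108
Change 1: A[4] 0 -> 25, delta = 25, sum = 133
Change 2: A[5] 8 -> 12, delta = 4, sum = 137

Answer: 137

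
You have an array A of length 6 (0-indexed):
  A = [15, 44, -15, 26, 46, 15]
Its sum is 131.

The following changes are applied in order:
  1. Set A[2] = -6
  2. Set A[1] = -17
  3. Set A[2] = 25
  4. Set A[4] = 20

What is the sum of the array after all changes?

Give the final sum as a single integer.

Initial sum: 131
Change 1: A[2] -15 -> -6, delta = 9, sum = 140
Change 2: A[1] 44 -> -17, delta = -61, sum = 79
Change 3: A[2] -6 -> 25, delta = 31, sum = 110
Change 4: A[4] 46 -> 20, delta = -26, sum = 84

Answer: 84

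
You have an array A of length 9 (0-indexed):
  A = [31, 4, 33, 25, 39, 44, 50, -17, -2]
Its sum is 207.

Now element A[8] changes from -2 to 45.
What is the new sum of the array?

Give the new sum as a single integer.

Old value at index 8: -2
New value at index 8: 45
Delta = 45 - -2 = 47
New sum = old_sum + delta = 207 + (47) = 254

Answer: 254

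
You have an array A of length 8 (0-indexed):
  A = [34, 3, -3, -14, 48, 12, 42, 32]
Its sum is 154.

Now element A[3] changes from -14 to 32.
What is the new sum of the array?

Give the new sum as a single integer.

Answer: 200

Derivation:
Old value at index 3: -14
New value at index 3: 32
Delta = 32 - -14 = 46
New sum = old_sum + delta = 154 + (46) = 200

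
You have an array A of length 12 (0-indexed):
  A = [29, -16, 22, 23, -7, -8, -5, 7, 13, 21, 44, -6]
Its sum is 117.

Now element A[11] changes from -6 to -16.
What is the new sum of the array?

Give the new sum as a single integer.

Old value at index 11: -6
New value at index 11: -16
Delta = -16 - -6 = -10
New sum = old_sum + delta = 117 + (-10) = 107

Answer: 107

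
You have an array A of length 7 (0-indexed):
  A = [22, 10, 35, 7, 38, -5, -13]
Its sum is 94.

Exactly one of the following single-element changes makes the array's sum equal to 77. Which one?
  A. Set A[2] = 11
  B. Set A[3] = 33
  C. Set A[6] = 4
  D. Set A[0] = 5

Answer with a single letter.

Answer: D

Derivation:
Option A: A[2] 35->11, delta=-24, new_sum=94+(-24)=70
Option B: A[3] 7->33, delta=26, new_sum=94+(26)=120
Option C: A[6] -13->4, delta=17, new_sum=94+(17)=111
Option D: A[0] 22->5, delta=-17, new_sum=94+(-17)=77 <-- matches target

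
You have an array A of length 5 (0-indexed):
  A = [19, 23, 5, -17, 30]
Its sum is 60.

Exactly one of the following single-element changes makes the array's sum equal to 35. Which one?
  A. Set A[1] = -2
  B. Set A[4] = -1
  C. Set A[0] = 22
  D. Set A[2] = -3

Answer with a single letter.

Answer: A

Derivation:
Option A: A[1] 23->-2, delta=-25, new_sum=60+(-25)=35 <-- matches target
Option B: A[4] 30->-1, delta=-31, new_sum=60+(-31)=29
Option C: A[0] 19->22, delta=3, new_sum=60+(3)=63
Option D: A[2] 5->-3, delta=-8, new_sum=60+(-8)=52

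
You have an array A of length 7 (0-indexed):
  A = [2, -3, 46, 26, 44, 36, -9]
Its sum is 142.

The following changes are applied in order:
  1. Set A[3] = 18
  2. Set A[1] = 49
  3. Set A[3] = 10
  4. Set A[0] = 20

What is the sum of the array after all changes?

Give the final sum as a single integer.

Initial sum: 142
Change 1: A[3] 26 -> 18, delta = -8, sum = 134
Change 2: A[1] -3 -> 49, delta = 52, sum = 186
Change 3: A[3] 18 -> 10, delta = -8, sum = 178
Change 4: A[0] 2 -> 20, delta = 18, sum = 196

Answer: 196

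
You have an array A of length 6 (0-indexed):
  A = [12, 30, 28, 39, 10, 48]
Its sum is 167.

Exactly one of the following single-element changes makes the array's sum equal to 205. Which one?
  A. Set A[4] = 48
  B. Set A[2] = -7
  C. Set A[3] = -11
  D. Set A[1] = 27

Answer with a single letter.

Answer: A

Derivation:
Option A: A[4] 10->48, delta=38, new_sum=167+(38)=205 <-- matches target
Option B: A[2] 28->-7, delta=-35, new_sum=167+(-35)=132
Option C: A[3] 39->-11, delta=-50, new_sum=167+(-50)=117
Option D: A[1] 30->27, delta=-3, new_sum=167+(-3)=164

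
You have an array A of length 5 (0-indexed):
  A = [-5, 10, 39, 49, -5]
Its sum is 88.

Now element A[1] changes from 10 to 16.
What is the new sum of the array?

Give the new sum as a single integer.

Old value at index 1: 10
New value at index 1: 16
Delta = 16 - 10 = 6
New sum = old_sum + delta = 88 + (6) = 94

Answer: 94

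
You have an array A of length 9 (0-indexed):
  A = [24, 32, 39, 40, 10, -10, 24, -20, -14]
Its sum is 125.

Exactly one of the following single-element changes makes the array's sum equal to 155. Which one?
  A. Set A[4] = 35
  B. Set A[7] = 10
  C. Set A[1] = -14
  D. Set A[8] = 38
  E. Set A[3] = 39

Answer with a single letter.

Answer: B

Derivation:
Option A: A[4] 10->35, delta=25, new_sum=125+(25)=150
Option B: A[7] -20->10, delta=30, new_sum=125+(30)=155 <-- matches target
Option C: A[1] 32->-14, delta=-46, new_sum=125+(-46)=79
Option D: A[8] -14->38, delta=52, new_sum=125+(52)=177
Option E: A[3] 40->39, delta=-1, new_sum=125+(-1)=124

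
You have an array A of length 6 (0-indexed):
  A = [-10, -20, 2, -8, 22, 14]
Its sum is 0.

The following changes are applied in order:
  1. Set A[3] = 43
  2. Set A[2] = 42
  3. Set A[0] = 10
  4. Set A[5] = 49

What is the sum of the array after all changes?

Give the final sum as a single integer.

Initial sum: 0
Change 1: A[3] -8 -> 43, delta = 51, sum = 51
Change 2: A[2] 2 -> 42, delta = 40, sum = 91
Change 3: A[0] -10 -> 10, delta = 20, sum = 111
Change 4: A[5] 14 -> 49, delta = 35, sum = 146

Answer: 146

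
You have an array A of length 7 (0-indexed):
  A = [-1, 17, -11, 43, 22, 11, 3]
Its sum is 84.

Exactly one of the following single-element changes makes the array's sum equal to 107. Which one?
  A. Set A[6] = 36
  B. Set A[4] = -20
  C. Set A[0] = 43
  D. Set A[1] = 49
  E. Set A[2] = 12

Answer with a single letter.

Answer: E

Derivation:
Option A: A[6] 3->36, delta=33, new_sum=84+(33)=117
Option B: A[4] 22->-20, delta=-42, new_sum=84+(-42)=42
Option C: A[0] -1->43, delta=44, new_sum=84+(44)=128
Option D: A[1] 17->49, delta=32, new_sum=84+(32)=116
Option E: A[2] -11->12, delta=23, new_sum=84+(23)=107 <-- matches target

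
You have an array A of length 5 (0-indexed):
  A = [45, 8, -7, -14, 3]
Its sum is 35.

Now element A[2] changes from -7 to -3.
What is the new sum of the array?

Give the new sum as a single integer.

Old value at index 2: -7
New value at index 2: -3
Delta = -3 - -7 = 4
New sum = old_sum + delta = 35 + (4) = 39

Answer: 39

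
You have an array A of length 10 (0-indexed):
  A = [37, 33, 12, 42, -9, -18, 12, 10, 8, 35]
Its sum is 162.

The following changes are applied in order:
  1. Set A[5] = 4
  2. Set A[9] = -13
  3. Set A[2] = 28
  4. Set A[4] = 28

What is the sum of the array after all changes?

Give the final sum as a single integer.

Initial sum: 162
Change 1: A[5] -18 -> 4, delta = 22, sum = 184
Change 2: A[9] 35 -> -13, delta = -48, sum = 136
Change 3: A[2] 12 -> 28, delta = 16, sum = 152
Change 4: A[4] -9 -> 28, delta = 37, sum = 189

Answer: 189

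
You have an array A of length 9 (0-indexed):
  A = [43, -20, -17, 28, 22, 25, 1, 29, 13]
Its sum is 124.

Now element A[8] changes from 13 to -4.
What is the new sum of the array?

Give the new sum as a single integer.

Old value at index 8: 13
New value at index 8: -4
Delta = -4 - 13 = -17
New sum = old_sum + delta = 124 + (-17) = 107

Answer: 107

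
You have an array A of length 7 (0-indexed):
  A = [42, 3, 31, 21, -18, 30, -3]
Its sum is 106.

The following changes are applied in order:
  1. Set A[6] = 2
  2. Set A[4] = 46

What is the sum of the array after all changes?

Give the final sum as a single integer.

Answer: 175

Derivation:
Initial sum: 106
Change 1: A[6] -3 -> 2, delta = 5, sum = 111
Change 2: A[4] -18 -> 46, delta = 64, sum = 175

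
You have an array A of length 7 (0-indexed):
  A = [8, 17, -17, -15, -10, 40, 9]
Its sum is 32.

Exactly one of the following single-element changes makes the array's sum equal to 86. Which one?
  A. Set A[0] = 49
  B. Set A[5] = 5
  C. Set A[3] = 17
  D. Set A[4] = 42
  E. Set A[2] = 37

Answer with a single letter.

Option A: A[0] 8->49, delta=41, new_sum=32+(41)=73
Option B: A[5] 40->5, delta=-35, new_sum=32+(-35)=-3
Option C: A[3] -15->17, delta=32, new_sum=32+(32)=64
Option D: A[4] -10->42, delta=52, new_sum=32+(52)=84
Option E: A[2] -17->37, delta=54, new_sum=32+(54)=86 <-- matches target

Answer: E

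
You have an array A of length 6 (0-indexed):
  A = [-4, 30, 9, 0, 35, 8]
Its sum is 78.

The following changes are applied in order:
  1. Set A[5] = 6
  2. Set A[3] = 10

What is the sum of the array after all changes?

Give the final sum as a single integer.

Initial sum: 78
Change 1: A[5] 8 -> 6, delta = -2, sum = 76
Change 2: A[3] 0 -> 10, delta = 10, sum = 86

Answer: 86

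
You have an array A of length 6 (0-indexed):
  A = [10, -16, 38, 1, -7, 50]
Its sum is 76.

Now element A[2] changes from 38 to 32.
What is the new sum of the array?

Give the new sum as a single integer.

Old value at index 2: 38
New value at index 2: 32
Delta = 32 - 38 = -6
New sum = old_sum + delta = 76 + (-6) = 70

Answer: 70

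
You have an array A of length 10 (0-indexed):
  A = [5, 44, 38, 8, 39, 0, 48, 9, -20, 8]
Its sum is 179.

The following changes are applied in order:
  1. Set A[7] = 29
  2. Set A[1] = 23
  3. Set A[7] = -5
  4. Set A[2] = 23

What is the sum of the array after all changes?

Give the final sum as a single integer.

Answer: 129

Derivation:
Initial sum: 179
Change 1: A[7] 9 -> 29, delta = 20, sum = 199
Change 2: A[1] 44 -> 23, delta = -21, sum = 178
Change 3: A[7] 29 -> -5, delta = -34, sum = 144
Change 4: A[2] 38 -> 23, delta = -15, sum = 129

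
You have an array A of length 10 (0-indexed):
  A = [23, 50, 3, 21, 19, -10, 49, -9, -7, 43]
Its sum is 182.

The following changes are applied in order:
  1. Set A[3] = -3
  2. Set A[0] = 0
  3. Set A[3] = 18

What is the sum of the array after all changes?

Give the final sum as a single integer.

Initial sum: 182
Change 1: A[3] 21 -> -3, delta = -24, sum = 158
Change 2: A[0] 23 -> 0, delta = -23, sum = 135
Change 3: A[3] -3 -> 18, delta = 21, sum = 156

Answer: 156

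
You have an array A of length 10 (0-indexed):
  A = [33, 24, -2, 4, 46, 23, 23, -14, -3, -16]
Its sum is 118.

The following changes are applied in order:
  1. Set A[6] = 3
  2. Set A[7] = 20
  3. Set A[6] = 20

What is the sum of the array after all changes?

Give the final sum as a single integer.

Answer: 149

Derivation:
Initial sum: 118
Change 1: A[6] 23 -> 3, delta = -20, sum = 98
Change 2: A[7] -14 -> 20, delta = 34, sum = 132
Change 3: A[6] 3 -> 20, delta = 17, sum = 149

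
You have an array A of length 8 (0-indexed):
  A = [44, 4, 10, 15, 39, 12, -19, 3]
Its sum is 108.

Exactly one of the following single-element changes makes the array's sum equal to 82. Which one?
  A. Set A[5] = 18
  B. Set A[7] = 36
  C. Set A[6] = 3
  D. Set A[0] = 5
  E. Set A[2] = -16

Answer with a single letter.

Option A: A[5] 12->18, delta=6, new_sum=108+(6)=114
Option B: A[7] 3->36, delta=33, new_sum=108+(33)=141
Option C: A[6] -19->3, delta=22, new_sum=108+(22)=130
Option D: A[0] 44->5, delta=-39, new_sum=108+(-39)=69
Option E: A[2] 10->-16, delta=-26, new_sum=108+(-26)=82 <-- matches target

Answer: E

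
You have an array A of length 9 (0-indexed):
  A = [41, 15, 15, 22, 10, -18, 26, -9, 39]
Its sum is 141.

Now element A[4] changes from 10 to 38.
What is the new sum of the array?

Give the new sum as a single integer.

Old value at index 4: 10
New value at index 4: 38
Delta = 38 - 10 = 28
New sum = old_sum + delta = 141 + (28) = 169

Answer: 169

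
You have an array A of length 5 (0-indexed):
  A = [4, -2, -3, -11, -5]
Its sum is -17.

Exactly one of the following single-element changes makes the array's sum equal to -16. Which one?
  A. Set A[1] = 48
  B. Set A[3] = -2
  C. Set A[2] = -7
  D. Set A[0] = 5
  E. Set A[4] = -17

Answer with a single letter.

Option A: A[1] -2->48, delta=50, new_sum=-17+(50)=33
Option B: A[3] -11->-2, delta=9, new_sum=-17+(9)=-8
Option C: A[2] -3->-7, delta=-4, new_sum=-17+(-4)=-21
Option D: A[0] 4->5, delta=1, new_sum=-17+(1)=-16 <-- matches target
Option E: A[4] -5->-17, delta=-12, new_sum=-17+(-12)=-29

Answer: D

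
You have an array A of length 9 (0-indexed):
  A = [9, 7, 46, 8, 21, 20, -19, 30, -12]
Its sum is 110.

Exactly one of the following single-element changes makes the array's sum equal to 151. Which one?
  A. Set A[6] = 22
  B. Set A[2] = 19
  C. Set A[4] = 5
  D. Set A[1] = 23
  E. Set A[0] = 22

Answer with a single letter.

Answer: A

Derivation:
Option A: A[6] -19->22, delta=41, new_sum=110+(41)=151 <-- matches target
Option B: A[2] 46->19, delta=-27, new_sum=110+(-27)=83
Option C: A[4] 21->5, delta=-16, new_sum=110+(-16)=94
Option D: A[1] 7->23, delta=16, new_sum=110+(16)=126
Option E: A[0] 9->22, delta=13, new_sum=110+(13)=123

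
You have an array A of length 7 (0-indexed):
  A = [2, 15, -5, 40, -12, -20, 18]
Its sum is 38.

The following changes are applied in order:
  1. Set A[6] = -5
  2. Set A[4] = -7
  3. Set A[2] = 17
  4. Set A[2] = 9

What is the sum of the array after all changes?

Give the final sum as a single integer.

Answer: 34

Derivation:
Initial sum: 38
Change 1: A[6] 18 -> -5, delta = -23, sum = 15
Change 2: A[4] -12 -> -7, delta = 5, sum = 20
Change 3: A[2] -5 -> 17, delta = 22, sum = 42
Change 4: A[2] 17 -> 9, delta = -8, sum = 34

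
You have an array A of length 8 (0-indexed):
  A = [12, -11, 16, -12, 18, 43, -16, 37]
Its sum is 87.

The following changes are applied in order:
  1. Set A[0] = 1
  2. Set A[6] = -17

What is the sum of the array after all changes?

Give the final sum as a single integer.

Initial sum: 87
Change 1: A[0] 12 -> 1, delta = -11, sum = 76
Change 2: A[6] -16 -> -17, delta = -1, sum = 75

Answer: 75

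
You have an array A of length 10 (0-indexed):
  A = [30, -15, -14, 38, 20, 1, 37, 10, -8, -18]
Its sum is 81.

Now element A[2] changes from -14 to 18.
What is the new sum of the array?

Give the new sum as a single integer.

Answer: 113

Derivation:
Old value at index 2: -14
New value at index 2: 18
Delta = 18 - -14 = 32
New sum = old_sum + delta = 81 + (32) = 113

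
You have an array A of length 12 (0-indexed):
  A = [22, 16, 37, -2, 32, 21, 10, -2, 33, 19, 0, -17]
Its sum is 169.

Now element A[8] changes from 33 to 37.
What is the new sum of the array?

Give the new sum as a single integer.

Old value at index 8: 33
New value at index 8: 37
Delta = 37 - 33 = 4
New sum = old_sum + delta = 169 + (4) = 173

Answer: 173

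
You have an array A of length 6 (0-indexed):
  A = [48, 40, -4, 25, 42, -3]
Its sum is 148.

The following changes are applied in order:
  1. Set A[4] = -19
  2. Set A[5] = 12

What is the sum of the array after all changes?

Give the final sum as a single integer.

Answer: 102

Derivation:
Initial sum: 148
Change 1: A[4] 42 -> -19, delta = -61, sum = 87
Change 2: A[5] -3 -> 12, delta = 15, sum = 102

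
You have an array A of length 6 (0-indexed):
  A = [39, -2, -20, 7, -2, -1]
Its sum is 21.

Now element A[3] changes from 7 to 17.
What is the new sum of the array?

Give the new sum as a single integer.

Answer: 31

Derivation:
Old value at index 3: 7
New value at index 3: 17
Delta = 17 - 7 = 10
New sum = old_sum + delta = 21 + (10) = 31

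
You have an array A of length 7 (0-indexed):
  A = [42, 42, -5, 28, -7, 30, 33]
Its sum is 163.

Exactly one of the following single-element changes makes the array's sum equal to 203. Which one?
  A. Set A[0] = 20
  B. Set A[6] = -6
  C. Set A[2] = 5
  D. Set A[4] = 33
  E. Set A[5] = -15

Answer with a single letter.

Answer: D

Derivation:
Option A: A[0] 42->20, delta=-22, new_sum=163+(-22)=141
Option B: A[6] 33->-6, delta=-39, new_sum=163+(-39)=124
Option C: A[2] -5->5, delta=10, new_sum=163+(10)=173
Option D: A[4] -7->33, delta=40, new_sum=163+(40)=203 <-- matches target
Option E: A[5] 30->-15, delta=-45, new_sum=163+(-45)=118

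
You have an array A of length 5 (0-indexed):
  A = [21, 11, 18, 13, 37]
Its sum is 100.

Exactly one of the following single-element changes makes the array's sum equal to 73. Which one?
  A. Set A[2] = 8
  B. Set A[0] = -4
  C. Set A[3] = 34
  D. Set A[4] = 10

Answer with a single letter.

Answer: D

Derivation:
Option A: A[2] 18->8, delta=-10, new_sum=100+(-10)=90
Option B: A[0] 21->-4, delta=-25, new_sum=100+(-25)=75
Option C: A[3] 13->34, delta=21, new_sum=100+(21)=121
Option D: A[4] 37->10, delta=-27, new_sum=100+(-27)=73 <-- matches target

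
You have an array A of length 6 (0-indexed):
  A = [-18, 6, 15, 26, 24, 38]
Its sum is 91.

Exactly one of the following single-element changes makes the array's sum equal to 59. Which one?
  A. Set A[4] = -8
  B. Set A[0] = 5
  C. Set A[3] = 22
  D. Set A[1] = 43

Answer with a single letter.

Option A: A[4] 24->-8, delta=-32, new_sum=91+(-32)=59 <-- matches target
Option B: A[0] -18->5, delta=23, new_sum=91+(23)=114
Option C: A[3] 26->22, delta=-4, new_sum=91+(-4)=87
Option D: A[1] 6->43, delta=37, new_sum=91+(37)=128

Answer: A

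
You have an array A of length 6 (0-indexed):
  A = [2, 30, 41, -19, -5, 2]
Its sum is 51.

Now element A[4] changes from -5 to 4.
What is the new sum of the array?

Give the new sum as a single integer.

Old value at index 4: -5
New value at index 4: 4
Delta = 4 - -5 = 9
New sum = old_sum + delta = 51 + (9) = 60

Answer: 60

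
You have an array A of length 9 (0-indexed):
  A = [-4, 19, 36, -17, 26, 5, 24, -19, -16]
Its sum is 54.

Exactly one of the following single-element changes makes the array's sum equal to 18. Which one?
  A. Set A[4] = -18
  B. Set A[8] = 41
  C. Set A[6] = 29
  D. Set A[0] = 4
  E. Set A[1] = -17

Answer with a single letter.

Answer: E

Derivation:
Option A: A[4] 26->-18, delta=-44, new_sum=54+(-44)=10
Option B: A[8] -16->41, delta=57, new_sum=54+(57)=111
Option C: A[6] 24->29, delta=5, new_sum=54+(5)=59
Option D: A[0] -4->4, delta=8, new_sum=54+(8)=62
Option E: A[1] 19->-17, delta=-36, new_sum=54+(-36)=18 <-- matches target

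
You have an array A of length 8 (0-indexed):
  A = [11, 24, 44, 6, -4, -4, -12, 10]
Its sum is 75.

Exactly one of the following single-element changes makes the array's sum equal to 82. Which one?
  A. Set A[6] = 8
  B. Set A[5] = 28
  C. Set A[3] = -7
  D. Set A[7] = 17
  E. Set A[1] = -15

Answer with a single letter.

Answer: D

Derivation:
Option A: A[6] -12->8, delta=20, new_sum=75+(20)=95
Option B: A[5] -4->28, delta=32, new_sum=75+(32)=107
Option C: A[3] 6->-7, delta=-13, new_sum=75+(-13)=62
Option D: A[7] 10->17, delta=7, new_sum=75+(7)=82 <-- matches target
Option E: A[1] 24->-15, delta=-39, new_sum=75+(-39)=36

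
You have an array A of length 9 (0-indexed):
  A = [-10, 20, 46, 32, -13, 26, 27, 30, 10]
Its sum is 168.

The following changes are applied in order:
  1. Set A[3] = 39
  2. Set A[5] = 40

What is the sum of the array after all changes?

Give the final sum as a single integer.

Initial sum: 168
Change 1: A[3] 32 -> 39, delta = 7, sum = 175
Change 2: A[5] 26 -> 40, delta = 14, sum = 189

Answer: 189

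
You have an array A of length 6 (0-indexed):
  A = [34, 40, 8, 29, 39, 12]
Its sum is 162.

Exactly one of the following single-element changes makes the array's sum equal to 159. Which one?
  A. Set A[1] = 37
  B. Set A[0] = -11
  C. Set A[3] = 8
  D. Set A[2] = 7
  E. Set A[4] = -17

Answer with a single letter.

Option A: A[1] 40->37, delta=-3, new_sum=162+(-3)=159 <-- matches target
Option B: A[0] 34->-11, delta=-45, new_sum=162+(-45)=117
Option C: A[3] 29->8, delta=-21, new_sum=162+(-21)=141
Option D: A[2] 8->7, delta=-1, new_sum=162+(-1)=161
Option E: A[4] 39->-17, delta=-56, new_sum=162+(-56)=106

Answer: A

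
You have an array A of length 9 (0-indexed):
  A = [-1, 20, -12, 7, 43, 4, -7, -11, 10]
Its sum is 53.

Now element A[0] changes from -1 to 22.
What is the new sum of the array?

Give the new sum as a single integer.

Answer: 76

Derivation:
Old value at index 0: -1
New value at index 0: 22
Delta = 22 - -1 = 23
New sum = old_sum + delta = 53 + (23) = 76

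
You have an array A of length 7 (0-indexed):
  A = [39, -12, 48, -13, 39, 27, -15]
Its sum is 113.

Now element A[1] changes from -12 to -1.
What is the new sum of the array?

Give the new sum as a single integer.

Old value at index 1: -12
New value at index 1: -1
Delta = -1 - -12 = 11
New sum = old_sum + delta = 113 + (11) = 124

Answer: 124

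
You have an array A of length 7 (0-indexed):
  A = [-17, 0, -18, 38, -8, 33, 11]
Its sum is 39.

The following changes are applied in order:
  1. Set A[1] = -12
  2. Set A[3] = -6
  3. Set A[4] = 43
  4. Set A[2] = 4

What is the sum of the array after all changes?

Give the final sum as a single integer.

Initial sum: 39
Change 1: A[1] 0 -> -12, delta = -12, sum = 27
Change 2: A[3] 38 -> -6, delta = -44, sum = -17
Change 3: A[4] -8 -> 43, delta = 51, sum = 34
Change 4: A[2] -18 -> 4, delta = 22, sum = 56

Answer: 56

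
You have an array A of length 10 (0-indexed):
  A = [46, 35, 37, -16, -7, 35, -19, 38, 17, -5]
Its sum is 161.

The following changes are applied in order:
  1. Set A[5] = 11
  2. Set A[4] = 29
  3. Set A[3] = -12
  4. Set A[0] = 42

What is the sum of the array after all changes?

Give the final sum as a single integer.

Answer: 173

Derivation:
Initial sum: 161
Change 1: A[5] 35 -> 11, delta = -24, sum = 137
Change 2: A[4] -7 -> 29, delta = 36, sum = 173
Change 3: A[3] -16 -> -12, delta = 4, sum = 177
Change 4: A[0] 46 -> 42, delta = -4, sum = 173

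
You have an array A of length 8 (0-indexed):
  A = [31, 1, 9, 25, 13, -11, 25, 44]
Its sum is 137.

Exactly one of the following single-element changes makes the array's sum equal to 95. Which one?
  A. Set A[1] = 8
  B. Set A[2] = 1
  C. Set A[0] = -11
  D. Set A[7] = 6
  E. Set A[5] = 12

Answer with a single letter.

Answer: C

Derivation:
Option A: A[1] 1->8, delta=7, new_sum=137+(7)=144
Option B: A[2] 9->1, delta=-8, new_sum=137+(-8)=129
Option C: A[0] 31->-11, delta=-42, new_sum=137+(-42)=95 <-- matches target
Option D: A[7] 44->6, delta=-38, new_sum=137+(-38)=99
Option E: A[5] -11->12, delta=23, new_sum=137+(23)=160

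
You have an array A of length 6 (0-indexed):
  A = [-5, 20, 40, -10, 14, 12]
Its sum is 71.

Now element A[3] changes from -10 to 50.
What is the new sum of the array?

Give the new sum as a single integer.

Answer: 131

Derivation:
Old value at index 3: -10
New value at index 3: 50
Delta = 50 - -10 = 60
New sum = old_sum + delta = 71 + (60) = 131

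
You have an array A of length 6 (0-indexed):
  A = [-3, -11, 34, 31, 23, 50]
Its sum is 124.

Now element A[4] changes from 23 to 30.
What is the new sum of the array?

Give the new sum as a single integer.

Answer: 131

Derivation:
Old value at index 4: 23
New value at index 4: 30
Delta = 30 - 23 = 7
New sum = old_sum + delta = 124 + (7) = 131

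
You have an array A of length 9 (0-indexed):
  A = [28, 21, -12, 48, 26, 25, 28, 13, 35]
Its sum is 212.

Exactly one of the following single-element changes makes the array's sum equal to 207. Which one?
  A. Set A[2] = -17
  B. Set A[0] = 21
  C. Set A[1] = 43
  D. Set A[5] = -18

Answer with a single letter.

Option A: A[2] -12->-17, delta=-5, new_sum=212+(-5)=207 <-- matches target
Option B: A[0] 28->21, delta=-7, new_sum=212+(-7)=205
Option C: A[1] 21->43, delta=22, new_sum=212+(22)=234
Option D: A[5] 25->-18, delta=-43, new_sum=212+(-43)=169

Answer: A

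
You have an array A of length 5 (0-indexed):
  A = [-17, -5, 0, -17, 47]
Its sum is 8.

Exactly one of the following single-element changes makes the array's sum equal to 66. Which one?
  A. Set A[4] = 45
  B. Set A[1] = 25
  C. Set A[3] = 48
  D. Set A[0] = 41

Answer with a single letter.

Answer: D

Derivation:
Option A: A[4] 47->45, delta=-2, new_sum=8+(-2)=6
Option B: A[1] -5->25, delta=30, new_sum=8+(30)=38
Option C: A[3] -17->48, delta=65, new_sum=8+(65)=73
Option D: A[0] -17->41, delta=58, new_sum=8+(58)=66 <-- matches target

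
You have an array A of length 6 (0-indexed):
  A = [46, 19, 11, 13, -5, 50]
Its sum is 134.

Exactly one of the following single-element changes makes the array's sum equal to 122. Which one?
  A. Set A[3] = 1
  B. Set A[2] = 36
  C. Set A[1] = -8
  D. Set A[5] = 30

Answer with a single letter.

Option A: A[3] 13->1, delta=-12, new_sum=134+(-12)=122 <-- matches target
Option B: A[2] 11->36, delta=25, new_sum=134+(25)=159
Option C: A[1] 19->-8, delta=-27, new_sum=134+(-27)=107
Option D: A[5] 50->30, delta=-20, new_sum=134+(-20)=114

Answer: A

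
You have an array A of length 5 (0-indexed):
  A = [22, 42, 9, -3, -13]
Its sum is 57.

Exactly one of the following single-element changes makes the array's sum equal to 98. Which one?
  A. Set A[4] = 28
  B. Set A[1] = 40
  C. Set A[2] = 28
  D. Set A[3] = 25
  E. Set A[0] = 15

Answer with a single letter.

Option A: A[4] -13->28, delta=41, new_sum=57+(41)=98 <-- matches target
Option B: A[1] 42->40, delta=-2, new_sum=57+(-2)=55
Option C: A[2] 9->28, delta=19, new_sum=57+(19)=76
Option D: A[3] -3->25, delta=28, new_sum=57+(28)=85
Option E: A[0] 22->15, delta=-7, new_sum=57+(-7)=50

Answer: A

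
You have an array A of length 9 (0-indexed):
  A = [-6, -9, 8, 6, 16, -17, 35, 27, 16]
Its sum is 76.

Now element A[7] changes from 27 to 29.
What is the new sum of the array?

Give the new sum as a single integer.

Old value at index 7: 27
New value at index 7: 29
Delta = 29 - 27 = 2
New sum = old_sum + delta = 76 + (2) = 78

Answer: 78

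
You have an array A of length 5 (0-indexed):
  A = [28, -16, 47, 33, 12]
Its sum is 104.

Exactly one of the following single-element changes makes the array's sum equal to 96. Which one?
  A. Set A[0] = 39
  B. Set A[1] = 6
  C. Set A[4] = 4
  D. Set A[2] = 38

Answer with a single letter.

Option A: A[0] 28->39, delta=11, new_sum=104+(11)=115
Option B: A[1] -16->6, delta=22, new_sum=104+(22)=126
Option C: A[4] 12->4, delta=-8, new_sum=104+(-8)=96 <-- matches target
Option D: A[2] 47->38, delta=-9, new_sum=104+(-9)=95

Answer: C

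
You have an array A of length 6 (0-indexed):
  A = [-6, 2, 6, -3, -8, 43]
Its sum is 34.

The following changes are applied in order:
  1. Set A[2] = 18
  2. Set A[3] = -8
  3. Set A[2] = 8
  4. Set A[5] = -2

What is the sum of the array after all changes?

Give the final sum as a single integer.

Answer: -14

Derivation:
Initial sum: 34
Change 1: A[2] 6 -> 18, delta = 12, sum = 46
Change 2: A[3] -3 -> -8, delta = -5, sum = 41
Change 3: A[2] 18 -> 8, delta = -10, sum = 31
Change 4: A[5] 43 -> -2, delta = -45, sum = -14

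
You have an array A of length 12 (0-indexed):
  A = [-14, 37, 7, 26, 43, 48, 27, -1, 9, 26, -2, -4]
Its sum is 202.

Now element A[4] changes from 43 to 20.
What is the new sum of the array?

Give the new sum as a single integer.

Answer: 179

Derivation:
Old value at index 4: 43
New value at index 4: 20
Delta = 20 - 43 = -23
New sum = old_sum + delta = 202 + (-23) = 179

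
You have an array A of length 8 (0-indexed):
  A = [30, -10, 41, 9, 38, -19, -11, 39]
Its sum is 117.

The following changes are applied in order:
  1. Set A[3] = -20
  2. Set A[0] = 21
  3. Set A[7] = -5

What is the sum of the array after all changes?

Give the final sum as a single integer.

Answer: 35

Derivation:
Initial sum: 117
Change 1: A[3] 9 -> -20, delta = -29, sum = 88
Change 2: A[0] 30 -> 21, delta = -9, sum = 79
Change 3: A[7] 39 -> -5, delta = -44, sum = 35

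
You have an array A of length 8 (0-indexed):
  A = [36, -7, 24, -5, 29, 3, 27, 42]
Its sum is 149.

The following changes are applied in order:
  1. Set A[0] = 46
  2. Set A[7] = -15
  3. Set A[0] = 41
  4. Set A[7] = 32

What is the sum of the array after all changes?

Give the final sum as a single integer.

Answer: 144

Derivation:
Initial sum: 149
Change 1: A[0] 36 -> 46, delta = 10, sum = 159
Change 2: A[7] 42 -> -15, delta = -57, sum = 102
Change 3: A[0] 46 -> 41, delta = -5, sum = 97
Change 4: A[7] -15 -> 32, delta = 47, sum = 144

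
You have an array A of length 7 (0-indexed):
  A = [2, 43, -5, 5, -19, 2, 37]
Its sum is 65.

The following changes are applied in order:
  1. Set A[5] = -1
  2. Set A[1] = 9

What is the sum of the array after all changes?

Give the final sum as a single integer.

Answer: 28

Derivation:
Initial sum: 65
Change 1: A[5] 2 -> -1, delta = -3, sum = 62
Change 2: A[1] 43 -> 9, delta = -34, sum = 28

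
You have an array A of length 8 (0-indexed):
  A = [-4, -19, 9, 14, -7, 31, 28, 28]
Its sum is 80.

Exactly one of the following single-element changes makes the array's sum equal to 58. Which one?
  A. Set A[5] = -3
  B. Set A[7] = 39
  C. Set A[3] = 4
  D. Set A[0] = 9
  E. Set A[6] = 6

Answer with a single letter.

Option A: A[5] 31->-3, delta=-34, new_sum=80+(-34)=46
Option B: A[7] 28->39, delta=11, new_sum=80+(11)=91
Option C: A[3] 14->4, delta=-10, new_sum=80+(-10)=70
Option D: A[0] -4->9, delta=13, new_sum=80+(13)=93
Option E: A[6] 28->6, delta=-22, new_sum=80+(-22)=58 <-- matches target

Answer: E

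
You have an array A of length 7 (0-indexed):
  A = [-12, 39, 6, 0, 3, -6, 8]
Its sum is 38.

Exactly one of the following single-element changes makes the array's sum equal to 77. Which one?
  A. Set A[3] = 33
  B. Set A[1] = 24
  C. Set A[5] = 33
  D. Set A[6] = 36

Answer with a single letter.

Answer: C

Derivation:
Option A: A[3] 0->33, delta=33, new_sum=38+(33)=71
Option B: A[1] 39->24, delta=-15, new_sum=38+(-15)=23
Option C: A[5] -6->33, delta=39, new_sum=38+(39)=77 <-- matches target
Option D: A[6] 8->36, delta=28, new_sum=38+(28)=66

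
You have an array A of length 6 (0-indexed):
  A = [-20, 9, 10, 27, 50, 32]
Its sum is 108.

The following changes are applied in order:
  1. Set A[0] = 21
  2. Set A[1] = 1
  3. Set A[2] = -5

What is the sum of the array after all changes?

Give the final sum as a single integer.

Answer: 126

Derivation:
Initial sum: 108
Change 1: A[0] -20 -> 21, delta = 41, sum = 149
Change 2: A[1] 9 -> 1, delta = -8, sum = 141
Change 3: A[2] 10 -> -5, delta = -15, sum = 126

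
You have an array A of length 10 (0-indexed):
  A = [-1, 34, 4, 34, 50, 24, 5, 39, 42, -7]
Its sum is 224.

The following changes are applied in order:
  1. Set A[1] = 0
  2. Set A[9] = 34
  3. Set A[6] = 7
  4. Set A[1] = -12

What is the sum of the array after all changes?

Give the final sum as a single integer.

Answer: 221

Derivation:
Initial sum: 224
Change 1: A[1] 34 -> 0, delta = -34, sum = 190
Change 2: A[9] -7 -> 34, delta = 41, sum = 231
Change 3: A[6] 5 -> 7, delta = 2, sum = 233
Change 4: A[1] 0 -> -12, delta = -12, sum = 221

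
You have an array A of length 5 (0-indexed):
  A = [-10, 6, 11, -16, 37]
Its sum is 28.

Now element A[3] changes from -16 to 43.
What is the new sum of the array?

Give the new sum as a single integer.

Answer: 87

Derivation:
Old value at index 3: -16
New value at index 3: 43
Delta = 43 - -16 = 59
New sum = old_sum + delta = 28 + (59) = 87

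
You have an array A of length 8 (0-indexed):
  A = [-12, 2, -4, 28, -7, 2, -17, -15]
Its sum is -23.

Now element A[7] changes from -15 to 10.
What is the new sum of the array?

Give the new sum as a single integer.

Old value at index 7: -15
New value at index 7: 10
Delta = 10 - -15 = 25
New sum = old_sum + delta = -23 + (25) = 2

Answer: 2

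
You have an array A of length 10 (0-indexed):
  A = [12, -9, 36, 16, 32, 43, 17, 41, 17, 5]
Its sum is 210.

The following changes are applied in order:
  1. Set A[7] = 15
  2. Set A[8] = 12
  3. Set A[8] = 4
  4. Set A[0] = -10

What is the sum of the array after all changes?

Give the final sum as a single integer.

Answer: 149

Derivation:
Initial sum: 210
Change 1: A[7] 41 -> 15, delta = -26, sum = 184
Change 2: A[8] 17 -> 12, delta = -5, sum = 179
Change 3: A[8] 12 -> 4, delta = -8, sum = 171
Change 4: A[0] 12 -> -10, delta = -22, sum = 149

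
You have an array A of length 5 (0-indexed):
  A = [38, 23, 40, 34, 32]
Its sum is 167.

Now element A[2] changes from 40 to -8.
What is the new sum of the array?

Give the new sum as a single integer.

Answer: 119

Derivation:
Old value at index 2: 40
New value at index 2: -8
Delta = -8 - 40 = -48
New sum = old_sum + delta = 167 + (-48) = 119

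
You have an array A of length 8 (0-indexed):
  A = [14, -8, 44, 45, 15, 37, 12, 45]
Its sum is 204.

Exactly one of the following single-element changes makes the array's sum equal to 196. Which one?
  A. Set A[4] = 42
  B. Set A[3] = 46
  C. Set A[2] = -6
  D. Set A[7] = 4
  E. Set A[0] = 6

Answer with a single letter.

Answer: E

Derivation:
Option A: A[4] 15->42, delta=27, new_sum=204+(27)=231
Option B: A[3] 45->46, delta=1, new_sum=204+(1)=205
Option C: A[2] 44->-6, delta=-50, new_sum=204+(-50)=154
Option D: A[7] 45->4, delta=-41, new_sum=204+(-41)=163
Option E: A[0] 14->6, delta=-8, new_sum=204+(-8)=196 <-- matches target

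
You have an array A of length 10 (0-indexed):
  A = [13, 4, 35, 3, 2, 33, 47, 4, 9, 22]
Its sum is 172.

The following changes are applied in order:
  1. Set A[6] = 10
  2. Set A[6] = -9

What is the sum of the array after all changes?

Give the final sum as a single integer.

Initial sum: 172
Change 1: A[6] 47 -> 10, delta = -37, sum = 135
Change 2: A[6] 10 -> -9, delta = -19, sum = 116

Answer: 116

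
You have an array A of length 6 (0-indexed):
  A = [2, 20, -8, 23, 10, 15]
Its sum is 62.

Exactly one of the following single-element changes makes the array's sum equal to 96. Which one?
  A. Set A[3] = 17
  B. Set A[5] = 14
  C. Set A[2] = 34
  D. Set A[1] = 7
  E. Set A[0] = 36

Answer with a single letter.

Option A: A[3] 23->17, delta=-6, new_sum=62+(-6)=56
Option B: A[5] 15->14, delta=-1, new_sum=62+(-1)=61
Option C: A[2] -8->34, delta=42, new_sum=62+(42)=104
Option D: A[1] 20->7, delta=-13, new_sum=62+(-13)=49
Option E: A[0] 2->36, delta=34, new_sum=62+(34)=96 <-- matches target

Answer: E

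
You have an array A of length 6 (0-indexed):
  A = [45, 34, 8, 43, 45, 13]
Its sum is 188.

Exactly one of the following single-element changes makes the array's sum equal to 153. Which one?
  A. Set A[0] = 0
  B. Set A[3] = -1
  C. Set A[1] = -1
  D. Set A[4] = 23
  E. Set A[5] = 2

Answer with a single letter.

Option A: A[0] 45->0, delta=-45, new_sum=188+(-45)=143
Option B: A[3] 43->-1, delta=-44, new_sum=188+(-44)=144
Option C: A[1] 34->-1, delta=-35, new_sum=188+(-35)=153 <-- matches target
Option D: A[4] 45->23, delta=-22, new_sum=188+(-22)=166
Option E: A[5] 13->2, delta=-11, new_sum=188+(-11)=177

Answer: C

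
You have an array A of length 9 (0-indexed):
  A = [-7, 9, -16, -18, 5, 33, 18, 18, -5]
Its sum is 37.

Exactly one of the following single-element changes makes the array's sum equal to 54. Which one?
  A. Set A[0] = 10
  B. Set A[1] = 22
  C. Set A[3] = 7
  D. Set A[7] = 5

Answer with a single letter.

Answer: A

Derivation:
Option A: A[0] -7->10, delta=17, new_sum=37+(17)=54 <-- matches target
Option B: A[1] 9->22, delta=13, new_sum=37+(13)=50
Option C: A[3] -18->7, delta=25, new_sum=37+(25)=62
Option D: A[7] 18->5, delta=-13, new_sum=37+(-13)=24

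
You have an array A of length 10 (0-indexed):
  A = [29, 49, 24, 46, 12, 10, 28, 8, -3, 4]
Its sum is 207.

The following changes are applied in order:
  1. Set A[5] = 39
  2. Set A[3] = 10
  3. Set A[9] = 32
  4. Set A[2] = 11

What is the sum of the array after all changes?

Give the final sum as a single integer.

Answer: 215

Derivation:
Initial sum: 207
Change 1: A[5] 10 -> 39, delta = 29, sum = 236
Change 2: A[3] 46 -> 10, delta = -36, sum = 200
Change 3: A[9] 4 -> 32, delta = 28, sum = 228
Change 4: A[2] 24 -> 11, delta = -13, sum = 215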